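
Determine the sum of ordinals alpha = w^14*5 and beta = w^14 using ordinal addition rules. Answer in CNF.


Ordinal addition w^14*5 + w^14:
Both terms have the same exponent 14.
w^e*c + w^e*d = w^e*(c+d).
Result = w^14*(5+1) = w^14*6

w^14*6


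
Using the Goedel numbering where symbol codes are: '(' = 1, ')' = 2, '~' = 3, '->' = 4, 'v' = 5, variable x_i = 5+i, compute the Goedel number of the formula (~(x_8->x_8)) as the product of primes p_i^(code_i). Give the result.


Formula: (~(x_8->x_8))
Symbol codes: [1, 3, 1, 13, 4, 13, 2, 2]
Primes: [2, 3, 5, 7, 11, 13, 17, 19]
p_1^1 = 2^1 = 2
p_2^3 = 3^3 = 27
p_3^1 = 5^1 = 5
p_4^13 = 7^13 = 96889010407
p_5^4 = 11^4 = 14641
p_6^13 = 13^13 = 302875106592253
p_7^2 = 17^2 = 289
p_8^2 = 19^2 = 361
Product = 12102571292877079825048699824181949130

12102571292877079825048699824181949130


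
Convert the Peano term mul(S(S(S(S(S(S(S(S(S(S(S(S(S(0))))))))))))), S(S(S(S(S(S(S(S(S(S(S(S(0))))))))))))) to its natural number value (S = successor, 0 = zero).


mul(S^13(0), S^12(0)):
S^13(0) = 13
S^12(0) = 12
13 * 12 = 156

156


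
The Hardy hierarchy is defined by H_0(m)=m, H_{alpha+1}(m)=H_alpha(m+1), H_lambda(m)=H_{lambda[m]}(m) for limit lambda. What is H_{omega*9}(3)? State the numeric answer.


H_{omega*9}(3):
For the Hardy hierarchy, H_{omega*k}(n) = 2^k * n.
2^9 = 512.
512 * 3 = 1536

1536


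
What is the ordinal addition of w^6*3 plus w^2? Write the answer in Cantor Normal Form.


Ordinal addition w^6*3 + w^2:
Leading exponent of alpha (6) > leading exponent of beta (2).
Since alpha's term has higher exponent than beta's leading term,
the sum is simply alpha followed by beta.
Result = w^6*3 + w^2

w^6*3 + w^2


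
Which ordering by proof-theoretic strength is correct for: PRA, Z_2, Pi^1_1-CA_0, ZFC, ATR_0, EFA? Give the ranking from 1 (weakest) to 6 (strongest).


Ordering by consistency strength:
1. EFA
2. PRA
3. ATR_0
4. Pi^1_1-CA_0
5. Z_2
6. ZFC


PRA=2, Z_2=5, Pi^1_1-CA_0=4, ZFC=6, ATR_0=3, EFA=1


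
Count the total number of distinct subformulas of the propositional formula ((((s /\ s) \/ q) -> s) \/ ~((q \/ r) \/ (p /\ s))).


Formula: ((((s /\ s) \/ q) -> s) \/ ~((q \/ r) \/ (p /\ s)))
Subformulas found:
  1. q
  2. s
  3. r
  4. p
  5. (p /\ s)
  6. (q \/ r)
  7. (s /\ s)
  8. ((s /\ s) \/ q)
  9. ((q \/ r) \/ (p /\ s))
  10. (((s /\ s) \/ q) -> s)
  11. ~((q \/ r) \/ (p /\ s))
  12. ((((s /\ s) \/ q) -> s) \/ ~((q \/ r) \/ (p /\ s)))
Total distinct subformulas = 12

12


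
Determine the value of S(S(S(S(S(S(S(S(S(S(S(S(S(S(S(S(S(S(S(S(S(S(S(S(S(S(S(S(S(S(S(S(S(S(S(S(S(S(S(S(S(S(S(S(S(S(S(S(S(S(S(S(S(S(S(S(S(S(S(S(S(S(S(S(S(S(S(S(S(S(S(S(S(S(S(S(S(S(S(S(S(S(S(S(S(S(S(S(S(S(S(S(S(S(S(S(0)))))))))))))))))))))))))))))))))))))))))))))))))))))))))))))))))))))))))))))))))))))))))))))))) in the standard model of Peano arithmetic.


Counting successors applied to 0:
96 applications of S to 0 = 96

96


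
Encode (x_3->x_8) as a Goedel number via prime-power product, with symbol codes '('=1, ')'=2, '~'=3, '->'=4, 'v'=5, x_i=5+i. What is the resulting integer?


Formula: (x_3->x_8)
Symbol codes: [1, 8, 4, 13, 2]
Primes: [2, 3, 5, 7, 11]
p_1^1 = 2^1 = 2
p_2^8 = 3^8 = 6561
p_3^4 = 5^4 = 625
p_4^13 = 7^13 = 96889010407
p_5^2 = 11^2 = 121
Product = 96147930588649458750

96147930588649458750


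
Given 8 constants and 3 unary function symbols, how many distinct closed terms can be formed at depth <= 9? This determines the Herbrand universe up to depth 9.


Herbrand terms by depth:
Depth 0: 8 constants
Depth 1: 24 new terms (running total: 32)
Depth 2: 72 new terms (running total: 104)
Depth 3: 216 new terms (running total: 320)
Depth 4: 648 new terms (running total: 968)
Depth 5: 1944 new terms (running total: 2912)
Depth 6: 5832 new terms (running total: 8744)
Depth 7: 17496 new terms (running total: 26240)
Depth 8: 52488 new terms (running total: 78728)
Depth 9: 157464 new terms (running total: 236192)
Total distinct ground terms = 236192

236192


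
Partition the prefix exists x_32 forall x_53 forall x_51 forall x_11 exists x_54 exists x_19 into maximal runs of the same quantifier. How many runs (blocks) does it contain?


Alternations = 2.
Blocks = alternations + 1 = 3

3


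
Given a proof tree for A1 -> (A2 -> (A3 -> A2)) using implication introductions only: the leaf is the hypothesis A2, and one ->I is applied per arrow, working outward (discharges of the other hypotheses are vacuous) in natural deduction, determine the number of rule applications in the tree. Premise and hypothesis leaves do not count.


The formula has 3 arrows (->); its innermost consequent A2 is one of the antecedents,
so the proof starts from the hypothesis leaf A2 (not a rule application) and closes one arrow per ->I.
Building A1 -> (A2 -> (A3 -> A2)) therefore takes 3 nested implication introductions.
Total inference nodes = 3

3


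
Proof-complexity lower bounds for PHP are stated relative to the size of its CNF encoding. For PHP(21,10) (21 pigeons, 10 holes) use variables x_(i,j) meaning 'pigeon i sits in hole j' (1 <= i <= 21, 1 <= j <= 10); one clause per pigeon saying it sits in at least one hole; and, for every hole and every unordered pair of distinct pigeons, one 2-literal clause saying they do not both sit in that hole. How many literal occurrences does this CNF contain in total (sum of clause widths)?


PHP(21,10): 21 pigeons, 10 holes, 21*10 = 210 variables.
- pigeon clauses: one per pigeon -> 21 clauses of width 10 -> 210 literals
- hole clauses: 10 holes * C(21,2) = 10 * 210 -> 2100 clauses of width 2 -> 4200 literals
Total literal occurrences = 210 + 4200 = 4410

4410


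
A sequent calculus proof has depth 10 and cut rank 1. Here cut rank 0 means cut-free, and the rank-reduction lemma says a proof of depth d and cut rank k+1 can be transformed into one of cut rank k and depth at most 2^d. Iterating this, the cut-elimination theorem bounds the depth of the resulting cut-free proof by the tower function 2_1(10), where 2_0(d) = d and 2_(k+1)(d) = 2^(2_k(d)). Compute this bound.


Each rank reduction sends depth d to at most 2^d; cut rank r needs r reductions.
2_0(10) = 10
2_1(10) = 2^10 = 1024
Cut-free depth bound = 1024

1024


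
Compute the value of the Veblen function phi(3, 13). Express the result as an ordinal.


phi(3, 13):
phi(3, beta) = eta_beta (the beta-th eta number, fixed point of zeta).
phi(3, 13) = eta_13

eta_13


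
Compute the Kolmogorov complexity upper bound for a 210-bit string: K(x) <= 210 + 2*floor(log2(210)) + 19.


floor(log2(210)) = 7
2 * 7 = 14
K(x) <= 210 + 14 + 19 = 243

243


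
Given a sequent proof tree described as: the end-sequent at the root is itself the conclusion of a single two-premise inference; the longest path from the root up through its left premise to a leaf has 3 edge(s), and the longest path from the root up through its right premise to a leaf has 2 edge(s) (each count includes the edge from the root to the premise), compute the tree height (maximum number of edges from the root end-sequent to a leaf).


Longest path through the left premise: 3 edges (measured from the branching sequent)
Longest path through the right premise: 2 edges
Height of the subtree rooted at the branching sequent: max(3, 2) = 3
The branching sequent is the root itself.
Total height = 3

3


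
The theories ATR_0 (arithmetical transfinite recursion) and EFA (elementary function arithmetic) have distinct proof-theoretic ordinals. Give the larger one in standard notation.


Proof-theoretic ordinal of ATR_0 (arithmetical transfinite recursion): Gamma_0
Proof-theoretic ordinal of EFA (elementary function arithmetic): omega^3
Comparing: omega^3 < Gamma_0.
The larger ordinal is Gamma_0 (from ATR_0 (arithmetical transfinite recursion)).

Gamma_0


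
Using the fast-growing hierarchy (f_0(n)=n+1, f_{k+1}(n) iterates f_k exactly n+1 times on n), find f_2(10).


f_2(10) = f_1^11(10)
f_1(m) = 2m + 1.
Iterating: f_1^k(n) = 2^k*(n+1) - 1.
f_2(10) = 2^11*(10+1) - 1 = 2048*11 - 1 = 22527

22527


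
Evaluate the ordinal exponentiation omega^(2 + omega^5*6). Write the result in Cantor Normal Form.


omega^(2 + omega^5*6):
In ordinal addition a term is absorbed by a following term of strictly larger exponent: 0 < 5, so 2 + omega^5*6 = omega^5*6.
omega raised to a CNF ordinal is a single CNF term: Result = omega^(omega^5*6)

omega^(omega^5*6)


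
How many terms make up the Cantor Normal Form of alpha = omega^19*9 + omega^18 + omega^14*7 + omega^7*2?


CNF: omega^19*9 + omega^18 + omega^14*7 + omega^7*2
Count the summands separated by '+':
  term 1: omega^19*9
  term 2: omega^18
  term 3: omega^14*7
  term 4: omega^7*2
Total terms = 4

4


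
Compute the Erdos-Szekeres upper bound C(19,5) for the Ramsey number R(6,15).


R(6,15) <= C(6+15-2, 6-1) = C(19, 5)
C(19, 5) = 19! / (5! * 14!)
= 11628

11628


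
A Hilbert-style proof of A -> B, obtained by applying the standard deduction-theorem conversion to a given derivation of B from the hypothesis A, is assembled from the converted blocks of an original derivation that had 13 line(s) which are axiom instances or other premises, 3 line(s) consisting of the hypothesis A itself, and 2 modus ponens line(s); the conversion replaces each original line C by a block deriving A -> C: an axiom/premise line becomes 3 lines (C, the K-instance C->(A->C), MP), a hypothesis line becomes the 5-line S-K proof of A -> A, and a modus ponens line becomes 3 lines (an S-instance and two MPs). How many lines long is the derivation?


Deduction-theorem conversion, block by block:
- 13 axiom/premise lines -> 3 lines each = 39
- 3 hypothesis lines -> 5 lines each (identity proof A->A) = 15
- 2 MP lines -> 3 lines each (S-instance, MP, MP) = 6
Total = 39 + 15 + 6 = 60 lines.

60


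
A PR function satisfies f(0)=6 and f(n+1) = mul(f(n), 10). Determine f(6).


f(0) = 6
f(1) = mul(f(0), 10) = mul(6, 10) = 60
f(2) = mul(f(1), 10) = mul(60, 10) = 600
f(3) = mul(f(2), 10) = mul(600, 10) = 6000
f(4) = mul(f(3), 10) = mul(6000, 10) = 60000
f(5) = mul(f(4), 10) = mul(60000, 10) = 600000
f(6) = mul(f(5), 10) = mul(600000, 10) = 6000000


6000000


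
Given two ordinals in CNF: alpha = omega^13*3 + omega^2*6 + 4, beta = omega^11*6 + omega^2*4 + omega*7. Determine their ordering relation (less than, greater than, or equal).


Compare term by term from highest exponent:
alpha = omega^13*3 + omega^2*6 + 4
beta = omega^11*6 + omega^2*4 + omega*7
Term 1: alpha has omega^13*3, beta has omega^11*6
Term 2: alpha has omega^2*6, beta has omega^2*4
Term 3: alpha has omega^0*4, beta has omega^1*7
Result: alpha > beta

alpha > beta


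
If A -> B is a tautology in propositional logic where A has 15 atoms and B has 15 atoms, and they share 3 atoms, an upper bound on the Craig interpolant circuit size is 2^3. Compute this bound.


Shared atoms = 3
Craig interpolant size bound = 2^3
= 8

8


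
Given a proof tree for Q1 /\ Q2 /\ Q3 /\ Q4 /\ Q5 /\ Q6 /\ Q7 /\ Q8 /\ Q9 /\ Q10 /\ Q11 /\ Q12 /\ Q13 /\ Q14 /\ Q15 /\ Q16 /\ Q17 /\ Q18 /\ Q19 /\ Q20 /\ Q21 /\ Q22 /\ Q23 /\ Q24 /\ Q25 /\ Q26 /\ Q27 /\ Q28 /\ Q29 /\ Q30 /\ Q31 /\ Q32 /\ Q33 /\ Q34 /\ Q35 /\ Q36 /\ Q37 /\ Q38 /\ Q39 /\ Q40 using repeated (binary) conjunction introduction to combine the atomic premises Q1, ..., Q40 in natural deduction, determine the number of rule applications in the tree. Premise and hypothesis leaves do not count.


The target conjunction has 40 conjuncts, i.e. 39 binary /\ connectives.
Each conjunction-intro joins two pieces, so 40 atoms require 40-1 = 39 applications.
Total inference nodes = 39

39


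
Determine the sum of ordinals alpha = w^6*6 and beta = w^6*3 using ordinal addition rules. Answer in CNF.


Ordinal addition w^6*6 + w^6*3:
Both terms have the same exponent 6.
w^e*c + w^e*d = w^e*(c+d).
Result = w^6*(6+3) = w^6*9

w^6*9


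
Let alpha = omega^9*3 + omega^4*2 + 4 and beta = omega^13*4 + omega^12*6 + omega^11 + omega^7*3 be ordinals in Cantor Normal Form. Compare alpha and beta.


Compare term by term from highest exponent:
alpha = omega^9*3 + omega^4*2 + 4
beta = omega^13*4 + omega^12*6 + omega^11 + omega^7*3
Term 1: alpha has omega^9*3, beta has omega^13*4
Term 2: alpha has omega^4*2, beta has omega^12*6
Term 3: alpha has omega^0*4, beta has omega^11*1
Term 4: alpha has omega^0*0, beta has omega^7*3
Result: alpha < beta

alpha < beta


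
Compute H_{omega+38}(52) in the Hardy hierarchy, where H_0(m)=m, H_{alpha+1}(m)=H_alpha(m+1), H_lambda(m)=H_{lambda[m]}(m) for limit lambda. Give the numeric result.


H_{omega+38}(52):
Unwind the 38 successor steps: H_{omega+38}(52) = H_omega(52+38) = H_omega(90).
H_omega(m) = H_m(m) = m + m = 2m.
Result = 2 * 90 = 180

180


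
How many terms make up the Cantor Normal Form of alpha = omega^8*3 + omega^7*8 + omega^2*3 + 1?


CNF: omega^8*3 + omega^7*8 + omega^2*3 + 1
Count the summands separated by '+':
  term 1: omega^8*3
  term 2: omega^7*8
  term 3: omega^2*3
  term 4: 1
Total terms = 4

4


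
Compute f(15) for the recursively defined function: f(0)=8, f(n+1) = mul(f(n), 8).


f(0) = 8
f(1) = mul(f(0), 8) = mul(8, 8) = 64
f(2) = mul(f(1), 8) = mul(64, 8) = 512
f(3) = mul(f(2), 8) = mul(512, 8) = 4096
f(4) = mul(f(3), 8) = mul(4096, 8) = 32768
f(5) = mul(f(4), 8) = mul(32768, 8) = 262144
f(6) = mul(f(5), 8) = mul(262144, 8) = 2097152
f(7) = mul(f(6), 8) = mul(2097152, 8) = 16777216
f(8) = mul(f(7), 8) = mul(16777216, 8) = 134217728
f(9) = mul(f(8), 8) = mul(134217728, 8) = 1073741824
f(10) = mul(f(9), 8) = mul(1073741824, 8) = 8589934592
f(11) = mul(f(10), 8) = mul(8589934592, 8) = 68719476736
f(12) = mul(f(11), 8) = mul(68719476736, 8) = 549755813888
f(13) = mul(f(12), 8) = mul(549755813888, 8) = 4398046511104
f(14) = mul(f(13), 8) = mul(4398046511104, 8) = 35184372088832
f(15) = mul(f(14), 8) = mul(35184372088832, 8) = 281474976710656


281474976710656


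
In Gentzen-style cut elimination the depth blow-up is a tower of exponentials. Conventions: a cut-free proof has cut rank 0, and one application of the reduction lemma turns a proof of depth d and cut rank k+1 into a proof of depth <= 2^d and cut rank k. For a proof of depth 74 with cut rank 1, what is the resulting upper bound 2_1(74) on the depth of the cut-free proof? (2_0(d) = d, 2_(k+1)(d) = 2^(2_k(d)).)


Each rank reduction sends depth d to at most 2^d; cut rank r needs r reductions.
2_0(74) = 74
2_1(74) = 2^74 = 18889465931478580854784
Cut-free depth bound = 18889465931478580854784

18889465931478580854784


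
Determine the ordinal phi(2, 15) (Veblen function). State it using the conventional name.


phi(2, 15):
phi(2, beta) = zeta_beta (the beta-th zeta number, fixed point of epsilon).
phi(2, 15) = zeta_15

zeta_15


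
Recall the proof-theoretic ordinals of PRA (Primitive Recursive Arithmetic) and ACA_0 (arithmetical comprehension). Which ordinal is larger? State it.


Proof-theoretic ordinal of PRA (Primitive Recursive Arithmetic): omega^omega
Proof-theoretic ordinal of ACA_0 (arithmetical comprehension): epsilon_0
Comparing: omega^omega < epsilon_0.
The larger ordinal is epsilon_0 (from ACA_0 (arithmetical comprehension)).

epsilon_0


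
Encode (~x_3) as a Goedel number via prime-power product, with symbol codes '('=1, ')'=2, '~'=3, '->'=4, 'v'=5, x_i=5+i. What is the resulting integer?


Formula: (~x_3)
Symbol codes: [1, 3, 8, 2]
Primes: [2, 3, 5, 7]
p_1^1 = 2^1 = 2
p_2^3 = 3^3 = 27
p_3^8 = 5^8 = 390625
p_4^2 = 7^2 = 49
Product = 1033593750

1033593750


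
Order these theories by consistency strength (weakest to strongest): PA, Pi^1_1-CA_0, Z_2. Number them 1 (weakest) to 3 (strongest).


Ordering by consistency strength:
1. PA
2. Pi^1_1-CA_0
3. Z_2


PA=1, Pi^1_1-CA_0=2, Z_2=3


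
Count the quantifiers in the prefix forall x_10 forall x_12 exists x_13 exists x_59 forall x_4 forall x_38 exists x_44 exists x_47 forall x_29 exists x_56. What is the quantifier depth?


Quantifier prefix has 10 quantifier symbols.
Quantifier depth = 10

10


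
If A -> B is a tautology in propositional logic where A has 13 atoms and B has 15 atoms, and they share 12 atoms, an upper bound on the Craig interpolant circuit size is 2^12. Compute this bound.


Shared atoms = 12
Craig interpolant size bound = 2^12
= 4096

4096


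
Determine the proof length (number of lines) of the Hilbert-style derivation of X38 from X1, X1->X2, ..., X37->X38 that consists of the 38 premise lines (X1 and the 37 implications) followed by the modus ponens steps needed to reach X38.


We have 38 premise lines: X1 and 37 implications.
Each implication is detached once by MP, giving 37 MP lines.
38 premise lines + 37 MP lines = 75 total lines.

75


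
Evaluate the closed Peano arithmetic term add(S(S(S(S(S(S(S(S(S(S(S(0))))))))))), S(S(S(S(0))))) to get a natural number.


add(S^11(0), S^4(0)):
S^11(0) = 11
S^4(0) = 4
11 + 4 = 15

15


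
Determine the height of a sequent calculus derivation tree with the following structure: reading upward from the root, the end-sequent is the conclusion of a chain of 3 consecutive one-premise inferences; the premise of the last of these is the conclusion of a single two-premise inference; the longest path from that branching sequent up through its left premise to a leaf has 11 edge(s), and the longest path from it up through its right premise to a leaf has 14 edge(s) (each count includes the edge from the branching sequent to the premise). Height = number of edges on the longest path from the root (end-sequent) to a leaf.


Longest path through the left premise: 11 edges (measured from the branching sequent)
Longest path through the right premise: 14 edges
Height of the subtree rooted at the branching sequent: max(11, 14) = 14
The branching sequent sits 3 edges above the root (the chain of one-premise inferences), so height = 14 + 3 = 17

17


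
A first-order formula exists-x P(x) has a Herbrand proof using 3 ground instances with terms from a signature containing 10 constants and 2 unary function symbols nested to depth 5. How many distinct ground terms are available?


Herbrand terms by depth:
Depth 0: 10 constants
Depth 1: 20 new terms (running total: 30)
Depth 2: 40 new terms (running total: 70)
Depth 3: 80 new terms (running total: 150)
Depth 4: 160 new terms (running total: 310)
Depth 5: 320 new terms (running total: 630)
Total distinct ground terms = 630

630


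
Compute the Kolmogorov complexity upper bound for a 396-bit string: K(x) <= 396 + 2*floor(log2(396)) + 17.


floor(log2(396)) = 8
2 * 8 = 16
K(x) <= 396 + 16 + 17 = 429

429


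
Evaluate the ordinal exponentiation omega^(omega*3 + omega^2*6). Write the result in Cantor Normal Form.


omega^(omega*3 + omega^2*6):
In ordinal addition a term is absorbed by a following term of strictly larger exponent: 1 < 2, so omega*3 + omega^2*6 = omega^2*6.
omega raised to a CNF ordinal is a single CNF term: Result = omega^(omega^2*6)

omega^(omega^2*6)


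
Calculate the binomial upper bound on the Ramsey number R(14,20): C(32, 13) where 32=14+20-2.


R(14,20) <= C(14+20-2, 14-1) = C(32, 13)
C(32, 13) = 32! / (13! * 19!)
= 347373600

347373600


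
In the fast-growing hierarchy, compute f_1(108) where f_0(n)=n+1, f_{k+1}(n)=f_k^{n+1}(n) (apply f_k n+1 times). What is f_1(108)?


f_1(108) = f_0^109(108)
f_0 adds 1 each time, applied 109 times.
f_1(108) = 108 + 109 = 217

217


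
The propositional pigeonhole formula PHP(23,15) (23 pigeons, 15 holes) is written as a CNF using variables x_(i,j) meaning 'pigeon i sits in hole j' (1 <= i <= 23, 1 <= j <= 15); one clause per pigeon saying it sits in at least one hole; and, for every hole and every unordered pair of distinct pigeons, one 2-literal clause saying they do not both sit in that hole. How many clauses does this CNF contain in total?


PHP(23,15): 23 pigeons, 15 holes, 23*15 = 345 variables.
- pigeon clauses: one per pigeon -> 23 clauses
- hole clauses: 15 holes * C(23,2) = 15 * 253 -> 3795 clauses
Total clauses = 23 + 3795 = 3818

3818


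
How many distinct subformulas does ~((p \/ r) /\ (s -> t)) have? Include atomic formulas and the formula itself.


Formula: ~((p \/ r) /\ (s -> t))
Subformulas found:
  1. s
  2. r
  3. p
  4. t
  5. (s -> t)
  6. (p \/ r)
  7. ((p \/ r) /\ (s -> t))
  8. ~((p \/ r) /\ (s -> t))
Total distinct subformulas = 8

8


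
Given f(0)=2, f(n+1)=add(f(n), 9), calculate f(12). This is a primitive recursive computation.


f(0) = 2
f(1) = add(f(0), 9) = add(2, 9) = 11
f(2) = add(f(1), 9) = add(11, 9) = 20
f(3) = add(f(2), 9) = add(20, 9) = 29
f(4) = add(f(3), 9) = add(29, 9) = 38
f(5) = add(f(4), 9) = add(38, 9) = 47
f(6) = add(f(5), 9) = add(47, 9) = 56
f(7) = add(f(6), 9) = add(56, 9) = 65
f(8) = add(f(7), 9) = add(65, 9) = 74
f(9) = add(f(8), 9) = add(74, 9) = 83
f(10) = add(f(9), 9) = add(83, 9) = 92
f(11) = add(f(10), 9) = add(92, 9) = 101
f(12) = add(f(11), 9) = add(101, 9) = 110


110


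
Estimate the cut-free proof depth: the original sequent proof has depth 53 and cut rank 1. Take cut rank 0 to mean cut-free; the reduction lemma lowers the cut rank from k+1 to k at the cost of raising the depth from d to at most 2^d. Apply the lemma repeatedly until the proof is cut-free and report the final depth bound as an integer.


Each rank reduction sends depth d to at most 2^d; cut rank r needs r reductions.
2_0(53) = 53
2_1(53) = 2^53 = 9007199254740992
Cut-free depth bound = 9007199254740992

9007199254740992


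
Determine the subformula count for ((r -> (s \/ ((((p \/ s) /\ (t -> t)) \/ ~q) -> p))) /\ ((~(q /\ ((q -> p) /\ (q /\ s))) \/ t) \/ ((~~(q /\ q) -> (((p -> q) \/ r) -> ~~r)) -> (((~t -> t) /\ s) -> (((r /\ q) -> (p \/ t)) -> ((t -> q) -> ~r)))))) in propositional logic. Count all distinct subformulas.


Formula: ((r -> (s \/ ((((p \/ s) /\ (t -> t)) \/ ~q) -> p))) /\ ((~(q /\ ((q -> p) /\ (q /\ s))) \/ t) \/ ((~~(q /\ q) -> (((p -> q) \/ r) -> ~~r)) -> (((~t -> t) /\ s) -> (((r /\ q) -> (p \/ t)) -> ((t -> q) -> ~r))))))
Subformulas found:
  1. r
  2. p
  3. q
  4. s
  5. t
  6. ~t
  7. ~r
  8. ~q
  9. ~~r
  10. (t -> q)
  11. (q /\ q)
  12. (q -> p)
  13. (p -> q)
  14. (t -> t)
  15. (r /\ q)
  16. (p \/ t)
  17. (q /\ s)
  18. (p \/ s)
  19. ~(q /\ q)
  20. (~t -> t)
  21. ~~(q /\ q)
  22. ((p -> q) \/ r)
  23. ((~t -> t) /\ s)
  24. ((t -> q) -> ~r)
  25. ((p \/ s) /\ (t -> t))
  26. ((q -> p) /\ (q /\ s))
  27. ((r /\ q) -> (p \/ t))
  28. (((p -> q) \/ r) -> ~~r)
  29. (q /\ ((q -> p) /\ (q /\ s)))
  30. ~(q /\ ((q -> p) /\ (q /\ s)))
  31. (((p \/ s) /\ (t -> t)) \/ ~q)
  32. ((((p \/ s) /\ (t -> t)) \/ ~q) -> p)
  33. (~(q /\ ((q -> p) /\ (q /\ s))) \/ t)
  34. (~~(q /\ q) -> (((p -> q) \/ r) -> ~~r))
  35. (s \/ ((((p \/ s) /\ (t -> t)) \/ ~q) -> p))
  36. (((r /\ q) -> (p \/ t)) -> ((t -> q) -> ~r))
  37. (r -> (s \/ ((((p \/ s) /\ (t -> t)) \/ ~q) -> p)))
  38. (((~t -> t) /\ s) -> (((r /\ q) -> (p \/ t)) -> ((t -> q) -> ~r)))
  39. ((~~(q /\ q) -> (((p -> q) \/ r) -> ~~r)) -> (((~t -> t) /\ s) -> (((r /\ q) -> (p \/ t)) -> ((t -> q) -> ~r))))
  40. ((~(q /\ ((q -> p) /\ (q /\ s))) \/ t) \/ ((~~(q /\ q) -> (((p -> q) \/ r) -> ~~r)) -> (((~t -> t) /\ s) -> (((r /\ q) -> (p \/ t)) -> ((t -> q) -> ~r)))))
  41. ((r -> (s \/ ((((p \/ s) /\ (t -> t)) \/ ~q) -> p))) /\ ((~(q /\ ((q -> p) /\ (q /\ s))) \/ t) \/ ((~~(q /\ q) -> (((p -> q) \/ r) -> ~~r)) -> (((~t -> t) /\ s) -> (((r /\ q) -> (p \/ t)) -> ((t -> q) -> ~r))))))
Total distinct subformulas = 41

41


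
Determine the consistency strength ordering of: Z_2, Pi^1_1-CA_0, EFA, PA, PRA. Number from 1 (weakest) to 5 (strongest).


Ordering by consistency strength:
1. EFA
2. PRA
3. PA
4. Pi^1_1-CA_0
5. Z_2


Z_2=5, Pi^1_1-CA_0=4, EFA=1, PA=3, PRA=2


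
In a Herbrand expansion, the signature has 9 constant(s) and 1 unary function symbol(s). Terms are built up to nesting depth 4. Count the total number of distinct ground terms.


Herbrand terms by depth:
Depth 0: 9 constants
Depth 1: 9 new terms (running total: 18)
Depth 2: 9 new terms (running total: 27)
Depth 3: 9 new terms (running total: 36)
Depth 4: 9 new terms (running total: 45)
Total distinct ground terms = 45

45


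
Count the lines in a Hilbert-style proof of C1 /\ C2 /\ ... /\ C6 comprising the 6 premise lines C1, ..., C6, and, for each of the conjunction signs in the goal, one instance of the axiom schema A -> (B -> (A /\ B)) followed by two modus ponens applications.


Conjoining 6 premises:
- 6 premise lines
- the goal has 5 conjunction signs; each costs 1 axiom instance + 2 MP = 3 lines: 3 * 5 = 15
Total = 6 + 15 = 21 lines.

21


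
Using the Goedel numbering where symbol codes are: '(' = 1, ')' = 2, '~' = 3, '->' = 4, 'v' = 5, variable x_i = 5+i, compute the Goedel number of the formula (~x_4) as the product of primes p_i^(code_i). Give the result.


Formula: (~x_4)
Symbol codes: [1, 3, 9, 2]
Primes: [2, 3, 5, 7]
p_1^1 = 2^1 = 2
p_2^3 = 3^3 = 27
p_3^9 = 5^9 = 1953125
p_4^2 = 7^2 = 49
Product = 5167968750

5167968750


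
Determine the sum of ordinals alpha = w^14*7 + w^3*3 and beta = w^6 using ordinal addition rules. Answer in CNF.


Ordinal addition (w^14*7 + w^3*3) + w^6:
alpha's leading term has exponent 14 > beta's exponent 6, so it survives.
alpha's tail term has exponent 3 < beta's exponent 6, so it is absorbed by beta.
In ordinal addition, any term followed by a strictly larger-exponent term is absorbed.
Result = w^14*7 + w^6

w^14*7 + w^6


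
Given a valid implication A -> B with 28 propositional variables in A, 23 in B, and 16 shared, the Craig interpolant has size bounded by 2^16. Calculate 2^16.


Shared atoms = 16
Craig interpolant size bound = 2^16
= 65536

65536


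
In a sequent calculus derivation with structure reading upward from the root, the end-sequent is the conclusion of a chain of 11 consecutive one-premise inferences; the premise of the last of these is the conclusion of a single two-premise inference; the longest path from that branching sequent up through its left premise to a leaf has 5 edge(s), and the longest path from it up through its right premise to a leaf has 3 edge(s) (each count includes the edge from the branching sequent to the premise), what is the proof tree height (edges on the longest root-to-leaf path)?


Longest path through the left premise: 5 edges (measured from the branching sequent)
Longest path through the right premise: 3 edges
Height of the subtree rooted at the branching sequent: max(5, 3) = 5
The branching sequent sits 11 edges above the root (the chain of one-premise inferences), so height = 5 + 11 = 16

16


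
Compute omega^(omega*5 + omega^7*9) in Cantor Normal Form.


omega^(omega*5 + omega^7*9):
In ordinal addition a term is absorbed by a following term of strictly larger exponent: 1 < 7, so omega*5 + omega^7*9 = omega^7*9.
omega raised to a CNF ordinal is a single CNF term: Result = omega^(omega^7*9)

omega^(omega^7*9)


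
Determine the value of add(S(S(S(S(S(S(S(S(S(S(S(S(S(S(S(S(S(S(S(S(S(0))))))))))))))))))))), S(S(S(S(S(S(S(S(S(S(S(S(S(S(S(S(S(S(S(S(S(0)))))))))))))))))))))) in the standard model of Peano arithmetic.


add(S^21(0), S^21(0)):
S^21(0) = 21
S^21(0) = 21
21 + 21 = 42

42


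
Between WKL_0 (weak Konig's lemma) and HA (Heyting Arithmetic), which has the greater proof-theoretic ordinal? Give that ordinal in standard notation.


Proof-theoretic ordinal of WKL_0 (weak Konig's lemma): omega^omega
Proof-theoretic ordinal of HA (Heyting Arithmetic): epsilon_0
Comparing: omega^omega < epsilon_0.
The larger ordinal is epsilon_0 (from HA (Heyting Arithmetic)).

epsilon_0


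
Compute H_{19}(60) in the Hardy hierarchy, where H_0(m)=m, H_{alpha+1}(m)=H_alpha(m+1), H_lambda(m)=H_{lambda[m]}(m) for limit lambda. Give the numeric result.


H_19(60):
For finite ordinals k, H_k(n) = n + k (each successor step adds 1).
H_19(60) = 60 + 19 = 79

79


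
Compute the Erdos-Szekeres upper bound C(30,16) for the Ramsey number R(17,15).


R(17,15) <= C(17+15-2, 17-1) = C(30, 16)
C(30, 16) = 30! / (16! * 14!)
= 145422675

145422675


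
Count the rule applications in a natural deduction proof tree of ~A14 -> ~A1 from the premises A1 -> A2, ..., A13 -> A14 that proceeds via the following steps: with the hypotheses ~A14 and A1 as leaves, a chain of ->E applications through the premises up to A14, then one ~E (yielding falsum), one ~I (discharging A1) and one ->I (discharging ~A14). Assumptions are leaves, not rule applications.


From hypothesis A1, 13 ->E steps along the 13 premises yield A14.
~E with hypothesis ~A14 gives falsum (1 node); ~I discharging A1 gives ~A1 (1 node); ->I discharging ~A14 gives the goal (1 node).
Total = 13 + 3 = 16 inference nodes.

16


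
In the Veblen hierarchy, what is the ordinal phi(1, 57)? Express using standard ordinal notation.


phi(1, 57):
phi(1, beta) = epsilon_beta (the beta-th epsilon number).
phi(1, 57) = epsilon_57

epsilon_57


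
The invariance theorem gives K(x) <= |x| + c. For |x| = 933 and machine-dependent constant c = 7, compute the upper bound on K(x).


K(x) <= |x| + c = 933 + 7 = 940

940


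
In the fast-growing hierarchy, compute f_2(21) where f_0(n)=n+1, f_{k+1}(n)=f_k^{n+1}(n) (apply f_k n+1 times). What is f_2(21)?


f_2(21) = f_1^22(21)
f_1(m) = 2m + 1.
Iterating: f_1^k(n) = 2^k*(n+1) - 1.
f_2(21) = 2^22*(21+1) - 1 = 4194304*22 - 1 = 92274687

92274687


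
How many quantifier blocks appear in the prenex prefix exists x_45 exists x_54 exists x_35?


Alternations = 0.
Blocks = alternations + 1 = 1

1


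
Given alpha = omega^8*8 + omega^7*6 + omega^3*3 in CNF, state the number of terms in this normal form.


CNF: omega^8*8 + omega^7*6 + omega^3*3
Count the summands separated by '+':
  term 1: omega^8*8
  term 2: omega^7*6
  term 3: omega^3*3
Total terms = 3

3


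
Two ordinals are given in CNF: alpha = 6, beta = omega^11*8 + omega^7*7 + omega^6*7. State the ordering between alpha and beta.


Compare term by term from highest exponent:
alpha = 6
beta = omega^11*8 + omega^7*7 + omega^6*7
Term 1: alpha has omega^0*6, beta has omega^11*8
Term 2: alpha has omega^0*0, beta has omega^7*7
Term 3: alpha has omega^0*0, beta has omega^6*7
Result: alpha < beta

alpha < beta


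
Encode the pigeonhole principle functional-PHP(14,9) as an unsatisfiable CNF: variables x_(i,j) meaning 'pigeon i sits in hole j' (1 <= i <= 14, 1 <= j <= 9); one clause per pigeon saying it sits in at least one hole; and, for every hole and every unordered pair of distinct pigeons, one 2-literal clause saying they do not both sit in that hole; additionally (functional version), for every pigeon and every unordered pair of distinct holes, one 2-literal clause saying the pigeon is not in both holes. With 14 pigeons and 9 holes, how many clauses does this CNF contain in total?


functional-PHP(14,9): 14 pigeons, 9 holes, 14*9 = 126 variables.
- pigeon clauses: one per pigeon -> 14 clauses
- hole clauses: 9 holes * C(14,2) = 9 * 91 -> 819 clauses
- functional clauses: 14 pigeons * C(9,2) = 14 * 36 -> 504 clauses
Total clauses = 14 + 819 + 504 = 1337

1337


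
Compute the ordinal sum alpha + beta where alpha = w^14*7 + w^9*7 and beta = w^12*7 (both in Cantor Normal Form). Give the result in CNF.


Ordinal addition (w^14*7 + w^9*7) + w^12*7:
alpha's leading term has exponent 14 > beta's exponent 12, so it survives.
alpha's tail term has exponent 9 < beta's exponent 12, so it is absorbed by beta.
In ordinal addition, any term followed by a strictly larger-exponent term is absorbed.
Result = w^14*7 + w^12*7

w^14*7 + w^12*7


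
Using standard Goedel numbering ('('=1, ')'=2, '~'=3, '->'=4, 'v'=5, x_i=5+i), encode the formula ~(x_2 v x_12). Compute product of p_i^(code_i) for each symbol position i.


Formula: ~(x_2 v x_12)
Symbol codes: [3, 1, 7, 5, 17, 2]
Primes: [2, 3, 5, 7, 11, 13]
p_1^3 = 2^3 = 8
p_2^1 = 3^1 = 3
p_3^7 = 5^7 = 78125
p_4^5 = 7^5 = 16807
p_5^17 = 11^17 = 505447028499293771
p_6^2 = 13^2 = 169
Product = 2691868400906080385914299375000

2691868400906080385914299375000


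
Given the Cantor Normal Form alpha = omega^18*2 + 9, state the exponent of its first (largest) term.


CNF: omega^18*2 + 9
The leading term is omega^18*2, which has exponent 18.

18


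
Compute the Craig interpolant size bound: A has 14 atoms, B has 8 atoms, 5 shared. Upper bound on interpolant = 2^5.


Shared atoms = 5
Craig interpolant size bound = 2^5
= 32

32


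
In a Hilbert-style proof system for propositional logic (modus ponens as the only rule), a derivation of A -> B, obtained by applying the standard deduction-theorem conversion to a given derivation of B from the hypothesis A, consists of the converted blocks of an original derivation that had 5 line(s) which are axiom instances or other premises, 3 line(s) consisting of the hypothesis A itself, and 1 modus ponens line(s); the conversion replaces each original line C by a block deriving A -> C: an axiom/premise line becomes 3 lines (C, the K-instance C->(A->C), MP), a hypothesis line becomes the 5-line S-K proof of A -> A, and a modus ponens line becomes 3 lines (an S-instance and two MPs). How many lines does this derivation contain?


Deduction-theorem conversion, block by block:
- 5 axiom/premise lines -> 3 lines each = 15
- 3 hypothesis lines -> 5 lines each (identity proof A->A) = 15
- 1 MP lines -> 3 lines each (S-instance, MP, MP) = 3
Total = 15 + 15 + 3 = 33 lines.

33


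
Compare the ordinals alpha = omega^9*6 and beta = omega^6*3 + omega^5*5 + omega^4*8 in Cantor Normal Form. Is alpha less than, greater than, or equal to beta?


Compare term by term from highest exponent:
alpha = omega^9*6
beta = omega^6*3 + omega^5*5 + omega^4*8
Term 1: alpha has omega^9*6, beta has omega^6*3
Term 2: alpha has omega^0*0, beta has omega^5*5
Term 3: alpha has omega^0*0, beta has omega^4*8
Result: alpha > beta

alpha > beta


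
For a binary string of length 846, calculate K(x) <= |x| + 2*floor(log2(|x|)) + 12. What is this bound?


floor(log2(846)) = 9
2 * 9 = 18
K(x) <= 846 + 18 + 12 = 876

876


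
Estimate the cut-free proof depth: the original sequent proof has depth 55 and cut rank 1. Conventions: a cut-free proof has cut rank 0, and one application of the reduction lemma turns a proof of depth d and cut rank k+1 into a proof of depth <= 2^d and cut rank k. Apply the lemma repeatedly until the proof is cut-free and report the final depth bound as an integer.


Each rank reduction sends depth d to at most 2^d; cut rank r needs r reductions.
2_0(55) = 55
2_1(55) = 2^55 = 36028797018963968
Cut-free depth bound = 36028797018963968

36028797018963968


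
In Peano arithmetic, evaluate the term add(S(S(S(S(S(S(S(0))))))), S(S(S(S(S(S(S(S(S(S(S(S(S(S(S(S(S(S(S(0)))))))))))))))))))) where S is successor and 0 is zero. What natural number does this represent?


add(S^7(0), S^19(0)):
S^7(0) = 7
S^19(0) = 19
7 + 19 = 26

26


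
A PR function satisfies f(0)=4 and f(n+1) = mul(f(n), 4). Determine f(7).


f(0) = 4
f(1) = mul(f(0), 4) = mul(4, 4) = 16
f(2) = mul(f(1), 4) = mul(16, 4) = 64
f(3) = mul(f(2), 4) = mul(64, 4) = 256
f(4) = mul(f(3), 4) = mul(256, 4) = 1024
f(5) = mul(f(4), 4) = mul(1024, 4) = 4096
f(6) = mul(f(5), 4) = mul(4096, 4) = 16384
f(7) = mul(f(6), 4) = mul(16384, 4) = 65536


65536


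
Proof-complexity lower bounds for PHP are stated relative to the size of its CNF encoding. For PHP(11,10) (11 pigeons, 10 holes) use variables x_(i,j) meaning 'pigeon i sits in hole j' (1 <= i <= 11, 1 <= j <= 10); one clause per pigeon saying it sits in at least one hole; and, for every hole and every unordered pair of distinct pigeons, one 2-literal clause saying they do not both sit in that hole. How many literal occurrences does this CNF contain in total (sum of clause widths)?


PHP(11,10): 11 pigeons, 10 holes, 11*10 = 110 variables.
- pigeon clauses: one per pigeon -> 11 clauses of width 10 -> 110 literals
- hole clauses: 10 holes * C(11,2) = 10 * 55 -> 550 clauses of width 2 -> 1100 literals
Total literal occurrences = 110 + 1100 = 1210

1210


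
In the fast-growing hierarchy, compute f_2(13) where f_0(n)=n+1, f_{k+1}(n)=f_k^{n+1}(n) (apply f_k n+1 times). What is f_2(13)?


f_2(13) = f_1^14(13)
f_1(m) = 2m + 1.
Iterating: f_1^k(n) = 2^k*(n+1) - 1.
f_2(13) = 2^14*(13+1) - 1 = 16384*14 - 1 = 229375

229375


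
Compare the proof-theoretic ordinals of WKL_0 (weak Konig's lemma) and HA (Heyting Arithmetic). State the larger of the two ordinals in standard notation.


Proof-theoretic ordinal of WKL_0 (weak Konig's lemma): omega^omega
Proof-theoretic ordinal of HA (Heyting Arithmetic): epsilon_0
Comparing: omega^omega < epsilon_0.
The larger ordinal is epsilon_0 (from HA (Heyting Arithmetic)).

epsilon_0


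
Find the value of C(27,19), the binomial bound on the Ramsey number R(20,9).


R(20,9) <= C(20+9-2, 20-1) = C(27, 19)
C(27, 19) = 27! / (19! * 8!)
= 2220075

2220075


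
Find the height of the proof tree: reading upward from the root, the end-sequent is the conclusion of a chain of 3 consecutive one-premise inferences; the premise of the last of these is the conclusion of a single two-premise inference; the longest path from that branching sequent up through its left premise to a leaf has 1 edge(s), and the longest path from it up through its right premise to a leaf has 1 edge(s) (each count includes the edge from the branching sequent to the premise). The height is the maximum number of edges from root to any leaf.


Longest path through the left premise: 1 edges (measured from the branching sequent)
Longest path through the right premise: 1 edges
Height of the subtree rooted at the branching sequent: max(1, 1) = 1
The branching sequent sits 3 edges above the root (the chain of one-premise inferences), so height = 1 + 3 = 4

4


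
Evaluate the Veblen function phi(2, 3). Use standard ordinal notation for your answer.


phi(2, 3):
phi(2, beta) = zeta_beta (the beta-th zeta number, fixed point of epsilon).
phi(2, 3) = zeta_3

zeta_3


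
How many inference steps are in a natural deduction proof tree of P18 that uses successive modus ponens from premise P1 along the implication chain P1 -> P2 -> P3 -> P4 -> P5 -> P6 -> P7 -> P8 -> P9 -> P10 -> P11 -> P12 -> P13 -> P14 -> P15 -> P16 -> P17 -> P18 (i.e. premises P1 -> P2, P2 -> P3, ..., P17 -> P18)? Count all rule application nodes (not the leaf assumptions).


We have a chain: P1 -> P2 -> P3 -> P4 -> P5 -> P6 -> P7 -> P8 -> P9 -> P10 -> P11 -> P12 -> P13 -> P14 -> P15 -> P16 -> P17 -> P18.
Each modus ponens application produces the next variable.
The chain has 18 propositions, so 18-1 = 17 modus ponens steps.
Total inference nodes = 17

17


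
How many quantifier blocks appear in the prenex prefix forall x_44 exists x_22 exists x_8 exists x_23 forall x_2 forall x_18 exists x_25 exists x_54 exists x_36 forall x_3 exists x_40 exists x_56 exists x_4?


Alternations = 5.
Blocks = alternations + 1 = 6

6


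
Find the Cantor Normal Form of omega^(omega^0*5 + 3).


omega^(omega^0*5 + 3):
omega^0 = 1, so the exponent is 5 + 3 = 8 (finite ordinal addition).
Result = omega^8, already a single CNF term.

omega^8


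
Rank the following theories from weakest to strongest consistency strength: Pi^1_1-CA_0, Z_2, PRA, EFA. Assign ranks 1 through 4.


Ordering by consistency strength:
1. EFA
2. PRA
3. Pi^1_1-CA_0
4. Z_2


Pi^1_1-CA_0=3, Z_2=4, PRA=2, EFA=1


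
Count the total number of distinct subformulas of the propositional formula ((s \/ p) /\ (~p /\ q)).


Formula: ((s \/ p) /\ (~p /\ q))
Subformulas found:
  1. q
  2. s
  3. p
  4. ~p
  5. (s \/ p)
  6. (~p /\ q)
  7. ((s \/ p) /\ (~p /\ q))
Total distinct subformulas = 7

7


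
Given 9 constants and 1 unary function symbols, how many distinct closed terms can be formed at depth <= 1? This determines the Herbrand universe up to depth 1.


Herbrand terms by depth:
Depth 0: 9 constants
Depth 1: 9 new terms (running total: 18)
Total distinct ground terms = 18

18


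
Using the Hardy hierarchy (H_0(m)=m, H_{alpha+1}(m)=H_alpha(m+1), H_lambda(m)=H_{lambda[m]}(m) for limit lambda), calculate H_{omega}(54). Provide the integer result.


H_{omega}(54):
H_omega(m) = H_m(m) = m + m = 2m.
Result = 2 * 54 = 108

108
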